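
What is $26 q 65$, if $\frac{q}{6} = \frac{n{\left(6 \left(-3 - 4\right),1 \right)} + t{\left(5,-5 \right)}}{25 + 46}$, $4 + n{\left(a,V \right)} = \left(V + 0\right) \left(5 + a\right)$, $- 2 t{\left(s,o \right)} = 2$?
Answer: $- \frac{425880}{71} \approx -5998.3$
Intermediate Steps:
$t{\left(s,o \right)} = -1$ ($t{\left(s,o \right)} = \left(- \frac{1}{2}\right) 2 = -1$)
$n{\left(a,V \right)} = -4 + V \left(5 + a\right)$ ($n{\left(a,V \right)} = -4 + \left(V + 0\right) \left(5 + a\right) = -4 + V \left(5 + a\right)$)
$q = - \frac{252}{71}$ ($q = 6 \frac{\left(-4 + 5 \cdot 1 + 1 \cdot 6 \left(-3 - 4\right)\right) - 1}{25 + 46} = 6 \frac{\left(-4 + 5 + 1 \cdot 6 \left(-7\right)\right) - 1}{71} = 6 \left(\left(-4 + 5 + 1 \left(-42\right)\right) - 1\right) \frac{1}{71} = 6 \left(\left(-4 + 5 - 42\right) - 1\right) \frac{1}{71} = 6 \left(-41 - 1\right) \frac{1}{71} = 6 \left(\left(-42\right) \frac{1}{71}\right) = 6 \left(- \frac{42}{71}\right) = - \frac{252}{71} \approx -3.5493$)
$26 q 65 = 26 \left(- \frac{252}{71}\right) 65 = \left(- \frac{6552}{71}\right) 65 = - \frac{425880}{71}$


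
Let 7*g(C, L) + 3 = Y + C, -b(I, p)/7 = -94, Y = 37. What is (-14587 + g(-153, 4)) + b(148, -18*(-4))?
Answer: -13946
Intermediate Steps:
b(I, p) = 658 (b(I, p) = -7*(-94) = 658)
g(C, L) = 34/7 + C/7 (g(C, L) = -3/7 + (37 + C)/7 = -3/7 + (37/7 + C/7) = 34/7 + C/7)
(-14587 + g(-153, 4)) + b(148, -18*(-4)) = (-14587 + (34/7 + (⅐)*(-153))) + 658 = (-14587 + (34/7 - 153/7)) + 658 = (-14587 - 17) + 658 = -14604 + 658 = -13946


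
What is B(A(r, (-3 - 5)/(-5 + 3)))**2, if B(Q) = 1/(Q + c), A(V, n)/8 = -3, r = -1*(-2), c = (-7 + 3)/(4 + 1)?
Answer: 25/15376 ≈ 0.0016259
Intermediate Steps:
c = -4/5 ≈ -0.80000
r = 2
A(V, n) = -24 (A(V, n) = 8*(-3) = -24)
B(Q) = 1/(-4/5 + Q) (B(Q) = 1/(Q - 4/5) = 1/(-4/5 + Q))
B(A(r, (-3 - 5)/(-5 + 3)))**2 = (5/(-4 + 5*(-24)))**2 = (5/(-4 - 120))**2 = (5/(-124))**2 = (5*(-1/124))**2 = (-5/124)**2 = 25/15376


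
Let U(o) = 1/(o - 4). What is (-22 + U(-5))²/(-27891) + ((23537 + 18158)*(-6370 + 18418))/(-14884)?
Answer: -283718905508461/8406375291 ≈ -33750.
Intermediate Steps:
U(o) = 1/(-4 + o)
(-22 + U(-5))²/(-27891) + ((23537 + 18158)*(-6370 + 18418))/(-14884) = (-22 + 1/(-4 - 5))²/(-27891) + ((23537 + 18158)*(-6370 + 18418))/(-14884) = (-22 + 1/(-9))²*(-1/27891) + (41695*12048)*(-1/14884) = (-22 - ⅑)²*(-1/27891) + 502341360*(-1/14884) = (-199/9)²*(-1/27891) - 125585340/3721 = (39601/81)*(-1/27891) - 125585340/3721 = -39601/2259171 - 125585340/3721 = -283718905508461/8406375291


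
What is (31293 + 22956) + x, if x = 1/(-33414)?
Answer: 1812676085/33414 ≈ 54249.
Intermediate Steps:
x = -1/33414 ≈ -2.9928e-5
(31293 + 22956) + x = (31293 + 22956) - 1/33414 = 54249 - 1/33414 = 1812676085/33414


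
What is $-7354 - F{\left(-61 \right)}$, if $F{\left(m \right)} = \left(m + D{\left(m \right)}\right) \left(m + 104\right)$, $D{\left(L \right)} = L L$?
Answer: $-164734$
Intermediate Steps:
$D{\left(L \right)} = L^{2}$
$F{\left(m \right)} = \left(104 + m\right) \left(m + m^{2}\right)$ ($F{\left(m \right)} = \left(m + m^{2}\right) \left(m + 104\right) = \left(m + m^{2}\right) \left(104 + m\right) = \left(104 + m\right) \left(m + m^{2}\right)$)
$-7354 - F{\left(-61 \right)} = -7354 - - 61 \left(104 + \left(-61\right)^{2} + 105 \left(-61\right)\right) = -7354 - - 61 \left(104 + 3721 - 6405\right) = -7354 - \left(-61\right) \left(-2580\right) = -7354 - 157380 = -164734$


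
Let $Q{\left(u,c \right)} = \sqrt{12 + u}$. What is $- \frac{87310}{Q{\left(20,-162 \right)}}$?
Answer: $- \frac{43655 \sqrt{2}}{4} \approx -15434.0$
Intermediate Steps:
$- \frac{87310}{Q{\left(20,-162 \right)}} = - \frac{87310}{\sqrt{12 + 20}} = - \frac{87310}{\sqrt{32}} = - \frac{87310}{4 \sqrt{2}} = - 87310 \frac{\sqrt{2}}{8} = - \frac{43655 \sqrt{2}}{4}$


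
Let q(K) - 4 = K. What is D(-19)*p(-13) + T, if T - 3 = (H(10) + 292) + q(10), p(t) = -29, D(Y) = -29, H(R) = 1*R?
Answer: 1160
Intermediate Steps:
H(R) = R
q(K) = 4 + K
T = 319 (T = 3 + ((10 + 292) + (4 + 10)) = 3 + (302 + 14) = 3 + 316 = 319)
D(-19)*p(-13) + T = -29*(-29) + 319 = 841 + 319 = 1160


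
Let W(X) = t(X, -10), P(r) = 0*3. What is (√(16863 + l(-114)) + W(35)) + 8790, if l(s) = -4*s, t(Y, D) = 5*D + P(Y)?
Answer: 8740 + √17319 ≈ 8871.6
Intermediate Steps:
P(r) = 0
t(Y, D) = 5*D (t(Y, D) = 5*D + 0 = 5*D)
W(X) = -50 (W(X) = 5*(-10) = -50)
(√(16863 + l(-114)) + W(35)) + 8790 = (√(16863 - 4*(-114)) - 50) + 8790 = (√(16863 + 456) - 50) + 8790 = (√17319 - 50) + 8790 = (-50 + √17319) + 8790 = 8740 + √17319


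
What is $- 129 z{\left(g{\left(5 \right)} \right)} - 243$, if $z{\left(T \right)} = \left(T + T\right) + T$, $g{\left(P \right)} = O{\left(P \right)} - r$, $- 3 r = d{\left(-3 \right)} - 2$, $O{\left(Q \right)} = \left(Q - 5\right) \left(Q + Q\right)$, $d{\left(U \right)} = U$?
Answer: $402$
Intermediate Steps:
$O{\left(Q \right)} = 2 Q \left(-5 + Q\right)$ ($O{\left(Q \right)} = \left(-5 + Q\right) 2 Q = 2 Q \left(-5 + Q\right)$)
$r = \frac{5}{3}$ ($r = - \frac{-3 - 2}{3} = \left(- \frac{1}{3}\right) \left(-5\right) = \frac{5}{3} \approx 1.6667$)
$g{\left(P \right)} = - \frac{5}{3} + 2 P \left(-5 + P\right)$ ($g{\left(P \right)} = 2 P \left(-5 + P\right) - \frac{5}{3} = - \frac{5}{3} + 2 P \left(-5 + P\right)$)
$z{\left(T \right)} = 3 T$ ($z{\left(T \right)} = 2 T + T = 3 T$)
$- 129 z{\left(g{\left(5 \right)} \right)} - 243 = - 129 \cdot 3 \left(- \frac{5}{3} + 2 \cdot 5 \left(-5 + 5\right)\right) - 243 = - 129 \cdot 3 \left(- \frac{5}{3} + 2 \cdot 5 \cdot 0\right) - 243 = - 129 \cdot 3 \left(- \frac{5}{3} + 0\right) - 243 = - 129 \cdot 3 \left(- \frac{5}{3}\right) - 243 = \left(-129\right) \left(-5\right) - 243 = 645 - 243 = 402$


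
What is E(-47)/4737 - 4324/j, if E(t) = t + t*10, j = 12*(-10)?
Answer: 567243/15790 ≈ 35.924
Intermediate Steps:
j = -120
E(t) = 11*t (E(t) = t + 10*t = 11*t)
E(-47)/4737 - 4324/j = (11*(-47))/4737 - 4324/(-120) = -517*1/4737 - 4324*(-1/120) = -517/4737 + 1081/30 = 567243/15790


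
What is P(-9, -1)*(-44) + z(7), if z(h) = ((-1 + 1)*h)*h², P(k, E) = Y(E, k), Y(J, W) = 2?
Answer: -88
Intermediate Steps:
P(k, E) = 2
z(h) = 0 (z(h) = (0*h)*h² = 0*h² = 0)
P(-9, -1)*(-44) + z(7) = 2*(-44) + 0 = -88 + 0 = -88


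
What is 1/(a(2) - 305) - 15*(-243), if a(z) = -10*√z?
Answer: 67669364/18565 + 2*√2/18565 ≈ 3645.0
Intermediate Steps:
1/(a(2) - 305) - 15*(-243) = 1/(-10*√2 - 305) - 15*(-243) = 1/(-305 - 10*√2) + 3645 = 3645 + 1/(-305 - 10*√2)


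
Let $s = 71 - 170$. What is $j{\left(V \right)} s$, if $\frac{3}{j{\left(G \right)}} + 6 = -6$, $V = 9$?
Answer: $\frac{99}{4} \approx 24.75$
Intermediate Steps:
$j{\left(G \right)} = - \frac{1}{4}$ ($j{\left(G \right)} = \frac{3}{-6 - 6} = \frac{3}{-12} = 3 \left(- \frac{1}{12}\right) = - \frac{1}{4}$)
$s = -99$
$j{\left(V \right)} s = \left(- \frac{1}{4}\right) \left(-99\right) = \frac{99}{4}$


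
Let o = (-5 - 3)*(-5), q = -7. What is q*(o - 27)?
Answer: -91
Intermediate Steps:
o = 40 (o = -8*(-5) = 40)
q*(o - 27) = -7*(40 - 27) = -7*13 = -91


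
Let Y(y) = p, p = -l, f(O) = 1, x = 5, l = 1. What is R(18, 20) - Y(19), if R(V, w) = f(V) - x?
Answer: -3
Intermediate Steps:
p = -1 (p = -1*1 = -1)
Y(y) = -1
R(V, w) = -4 (R(V, w) = 1 - 1*5 = 1 - 5 = -4)
R(18, 20) - Y(19) = -4 - 1*(-1) = -4 + 1 = -3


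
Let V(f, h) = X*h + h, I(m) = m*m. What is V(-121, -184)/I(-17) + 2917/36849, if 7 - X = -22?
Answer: -202563467/10649361 ≈ -19.021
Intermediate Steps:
I(m) = m²
X = 29 (X = 7 - 1*(-22) = 7 + 22 = 29)
V(f, h) = 30*h (V(f, h) = 29*h + h = 30*h)
V(-121, -184)/I(-17) + 2917/36849 = (30*(-184))/((-17)²) + 2917/36849 = -5520/289 + 2917*(1/36849) = -5520*1/289 + 2917/36849 = -5520/289 + 2917/36849 = -202563467/10649361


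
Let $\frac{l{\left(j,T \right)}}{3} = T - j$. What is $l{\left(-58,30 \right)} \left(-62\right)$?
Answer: $-16368$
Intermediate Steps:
$l{\left(j,T \right)} = - 3 j + 3 T$ ($l{\left(j,T \right)} = 3 \left(T - j\right) = - 3 j + 3 T$)
$l{\left(-58,30 \right)} \left(-62\right) = \left(\left(-3\right) \left(-58\right) + 3 \cdot 30\right) \left(-62\right) = \left(174 + 90\right) \left(-62\right) = 264 \left(-62\right) = -16368$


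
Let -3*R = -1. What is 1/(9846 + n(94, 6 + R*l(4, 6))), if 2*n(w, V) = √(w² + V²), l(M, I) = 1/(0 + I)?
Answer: 12760416/125636181191 - 36*√2874745/125636181191 ≈ 0.00010108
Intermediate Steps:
l(M, I) = 1/I
R = ⅓ (R = -⅓*(-1) = ⅓ ≈ 0.33333)
n(w, V) = √(V² + w²)/2 (n(w, V) = √(w² + V²)/2 = √(V² + w²)/2)
1/(9846 + n(94, 6 + R*l(4, 6))) = 1/(9846 + √((6 + (⅓)/6)² + 94²)/2) = 1/(9846 + √((6 + (⅓)*(⅙))² + 8836)/2) = 1/(9846 + √((6 + 1/18)² + 8836)/2) = 1/(9846 + √((109/18)² + 8836)/2) = 1/(9846 + √(11881/324 + 8836)/2) = 1/(9846 + √(2874745/324)/2) = 1/(9846 + (√2874745/18)/2) = 1/(9846 + √2874745/36)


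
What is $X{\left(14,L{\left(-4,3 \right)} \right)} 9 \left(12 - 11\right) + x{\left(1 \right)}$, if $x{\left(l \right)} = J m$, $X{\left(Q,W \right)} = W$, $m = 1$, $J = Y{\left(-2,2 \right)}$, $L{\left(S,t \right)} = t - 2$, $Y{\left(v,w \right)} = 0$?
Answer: $9$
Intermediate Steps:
$L{\left(S,t \right)} = -2 + t$ ($L{\left(S,t \right)} = t - 2 = -2 + t$)
$J = 0$
$x{\left(l \right)} = 0$ ($x{\left(l \right)} = 0 \cdot 1 = 0$)
$X{\left(14,L{\left(-4,3 \right)} \right)} 9 \left(12 - 11\right) + x{\left(1 \right)} = \left(-2 + 3\right) 9 \left(12 - 11\right) + 0 = 1 \cdot 9 \cdot 1 + 0 = 1 \cdot 9 + 0 = 9 + 0 = 9$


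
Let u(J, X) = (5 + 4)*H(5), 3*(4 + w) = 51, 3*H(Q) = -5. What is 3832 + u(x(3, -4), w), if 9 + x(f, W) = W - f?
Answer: 3817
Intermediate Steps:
x(f, W) = -9 + W - f (x(f, W) = -9 + (W - f) = -9 + W - f)
H(Q) = -5/3 (H(Q) = (⅓)*(-5) = -5/3)
w = 13 (w = -4 + (⅓)*51 = -4 + 17 = 13)
u(J, X) = -15 (u(J, X) = (5 + 4)*(-5/3) = 9*(-5/3) = -15)
3832 + u(x(3, -4), w) = 3832 - 15 = 3817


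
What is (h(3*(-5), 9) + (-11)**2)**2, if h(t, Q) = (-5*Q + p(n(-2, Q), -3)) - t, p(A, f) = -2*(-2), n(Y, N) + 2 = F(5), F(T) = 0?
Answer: 9025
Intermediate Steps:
n(Y, N) = -2 (n(Y, N) = -2 + 0 = -2)
p(A, f) = 4
h(t, Q) = 4 - t - 5*Q (h(t, Q) = (-5*Q + 4) - t = (4 - 5*Q) - t = 4 - t - 5*Q)
(h(3*(-5), 9) + (-11)**2)**2 = ((4 - 3*(-5) - 5*9) + (-11)**2)**2 = ((4 - 1*(-15) - 45) + 121)**2 = ((4 + 15 - 45) + 121)**2 = (-26 + 121)**2 = 95**2 = 9025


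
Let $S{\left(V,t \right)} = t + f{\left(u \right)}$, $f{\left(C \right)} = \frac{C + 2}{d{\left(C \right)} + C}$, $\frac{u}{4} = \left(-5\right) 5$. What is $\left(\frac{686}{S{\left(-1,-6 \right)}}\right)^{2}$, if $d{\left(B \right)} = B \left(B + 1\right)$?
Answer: $\frac{4705960000}{361201} \approx 13029.0$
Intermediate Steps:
$d{\left(B \right)} = B \left(1 + B\right)$
$u = -100$ ($u = 4 \left(\left(-5\right) 5\right) = 4 \left(-25\right) = -100$)
$f{\left(C \right)} = \frac{2 + C}{C + C \left(1 + C\right)}$ ($f{\left(C \right)} = \frac{C + 2}{C \left(1 + C\right) + C} = \frac{2 + C}{C + C \left(1 + C\right)}$)
$S{\left(V,t \right)} = - \frac{1}{100} + t$ ($S{\left(V,t \right)} = t + \frac{1}{-100} = t - \frac{1}{100} = - \frac{1}{100} + t$)
$\left(\frac{686}{S{\left(-1,-6 \right)}}\right)^{2} = \left(\frac{686}{- \frac{1}{100} - 6}\right)^{2} = \left(\frac{686}{- \frac{601}{100}}\right)^{2} = \left(686 \left(- \frac{100}{601}\right)\right)^{2} = \left(- \frac{68600}{601}\right)^{2} = \frac{4705960000}{361201}$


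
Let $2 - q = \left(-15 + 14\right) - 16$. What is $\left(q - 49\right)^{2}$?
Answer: $900$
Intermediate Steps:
$q = 19$ ($q = 2 - \left(\left(-15 + 14\right) - 16\right) = 2 - \left(-1 - 16\right) = 2 - -17 = 2 + 17 = 19$)
$\left(q - 49\right)^{2} = \left(19 - 49\right)^{2} = \left(-30\right)^{2} = 900$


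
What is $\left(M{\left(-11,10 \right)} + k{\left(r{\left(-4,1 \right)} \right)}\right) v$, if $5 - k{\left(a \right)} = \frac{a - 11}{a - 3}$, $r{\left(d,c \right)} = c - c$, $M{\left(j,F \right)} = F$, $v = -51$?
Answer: $-578$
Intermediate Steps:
$r{\left(d,c \right)} = 0$
$k{\left(a \right)} = 5 - \frac{-11 + a}{-3 + a}$ ($k{\left(a \right)} = 5 - \frac{a - 11}{a - 3} = 5 - \frac{-11 + a}{-3 + a}$)
$\left(M{\left(-11,10 \right)} + k{\left(r{\left(-4,1 \right)} \right)}\right) v = \left(10 + \frac{4 \left(-1 + 0\right)}{-3 + 0}\right) \left(-51\right) = \left(10 + 4 \frac{1}{-3} \left(-1\right)\right) \left(-51\right) = \left(10 + 4 \left(- \frac{1}{3}\right) \left(-1\right)\right) \left(-51\right) = \left(10 + \frac{4}{3}\right) \left(-51\right) = \frac{34}{3} \left(-51\right) = -578$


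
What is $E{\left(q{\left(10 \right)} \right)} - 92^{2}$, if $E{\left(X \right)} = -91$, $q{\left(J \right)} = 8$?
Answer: $-8555$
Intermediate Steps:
$E{\left(q{\left(10 \right)} \right)} - 92^{2} = -91 - 92^{2} = -91 - 8464 = -8555$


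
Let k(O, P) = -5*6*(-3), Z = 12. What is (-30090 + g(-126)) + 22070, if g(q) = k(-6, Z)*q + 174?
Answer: -19186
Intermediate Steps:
k(O, P) = 90 (k(O, P) = -30*(-3) = 90)
g(q) = 174 + 90*q (g(q) = 90*q + 174 = 174 + 90*q)
(-30090 + g(-126)) + 22070 = (-30090 + (174 + 90*(-126))) + 22070 = (-30090 + (174 - 11340)) + 22070 = (-30090 - 11166) + 22070 = -41256 + 22070 = -19186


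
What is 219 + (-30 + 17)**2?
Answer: 388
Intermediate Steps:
219 + (-30 + 17)**2 = 219 + (-13)**2 = 219 + 169 = 388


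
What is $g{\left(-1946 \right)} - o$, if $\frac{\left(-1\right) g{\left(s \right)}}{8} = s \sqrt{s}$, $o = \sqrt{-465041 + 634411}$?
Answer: $- \sqrt{169370} + 15568 i \sqrt{1946} \approx -411.55 + 6.8676 \cdot 10^{5} i$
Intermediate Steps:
$o = \sqrt{169370} \approx 411.55$
$g{\left(s \right)} = - 8 s^{\frac{3}{2}}$ ($g{\left(s \right)} = - 8 s \sqrt{s} = - 8 s^{\frac{3}{2}}$)
$g{\left(-1946 \right)} - o = - 8 \left(-1946\right)^{\frac{3}{2}} - \sqrt{169370} = - 8 \left(- 1946 i \sqrt{1946}\right) - \sqrt{169370} = 15568 i \sqrt{1946} - \sqrt{169370} = - \sqrt{169370} + 15568 i \sqrt{1946}$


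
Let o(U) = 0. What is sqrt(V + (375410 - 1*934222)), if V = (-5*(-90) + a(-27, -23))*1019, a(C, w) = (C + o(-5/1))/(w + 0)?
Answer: I*sqrt(52405799)/23 ≈ 314.75*I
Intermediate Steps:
a(C, w) = C/w (a(C, w) = (C + 0)/(w + 0) = C/w)
V = 10574163/23 (V = (-5*(-90) - 27/(-23))*1019 = (450 - 27*(-1/23))*1019 = (450 + 27/23)*1019 = (10377/23)*1019 = 10574163/23 ≈ 4.5975e+5)
sqrt(V + (375410 - 1*934222)) = sqrt(10574163/23 + (375410 - 1*934222)) = sqrt(10574163/23 + (375410 - 934222)) = sqrt(10574163/23 - 558812) = sqrt(-2278513/23) = I*sqrt(52405799)/23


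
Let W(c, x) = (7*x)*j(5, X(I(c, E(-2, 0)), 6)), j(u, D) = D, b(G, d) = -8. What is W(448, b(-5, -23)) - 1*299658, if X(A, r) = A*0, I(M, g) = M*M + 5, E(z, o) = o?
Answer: -299658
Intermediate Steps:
I(M, g) = 5 + M² (I(M, g) = M² + 5 = 5 + M²)
X(A, r) = 0
W(c, x) = 0 (W(c, x) = (7*x)*0 = 0)
W(448, b(-5, -23)) - 1*299658 = 0 - 1*299658 = 0 - 299658 = -299658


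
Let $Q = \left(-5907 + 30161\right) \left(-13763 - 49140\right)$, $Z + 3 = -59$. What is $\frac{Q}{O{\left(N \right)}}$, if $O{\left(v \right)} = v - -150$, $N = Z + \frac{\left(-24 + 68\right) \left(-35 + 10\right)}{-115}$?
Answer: $- \frac{17544967663}{1122} \approx -1.5637 \cdot 10^{7}$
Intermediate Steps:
$Z = -62$ ($Z = -3 - 59 = -62$)
$Q = -1525649362$ ($Q = 24254 \left(-62903\right) = -1525649362$)
$N = - \frac{1206}{23}$ ($N = -62 + \frac{\left(-24 + 68\right) \left(-35 + 10\right)}{-115} = -62 + 44 \left(-25\right) \left(- \frac{1}{115}\right) = -62 - - \frac{220}{23} = -62 + \frac{220}{23} = - \frac{1206}{23} \approx -52.435$)
$O{\left(v \right)} = 150 + v$ ($O{\left(v \right)} = v + 150 = 150 + v$)
$\frac{Q}{O{\left(N \right)}} = - \frac{1525649362}{150 - \frac{1206}{23}} = - \frac{1525649362}{\frac{2244}{23}} = \left(-1525649362\right) \frac{23}{2244} = - \frac{17544967663}{1122}$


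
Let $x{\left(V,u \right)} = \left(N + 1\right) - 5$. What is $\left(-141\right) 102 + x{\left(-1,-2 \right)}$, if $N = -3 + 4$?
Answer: $-14385$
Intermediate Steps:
$N = 1$
$x{\left(V,u \right)} = -3$ ($x{\left(V,u \right)} = \left(1 + 1\right) - 5 = 2 - 5 = -3$)
$\left(-141\right) 102 + x{\left(-1,-2 \right)} = \left(-141\right) 102 - 3 = -14382 - 3 = -14385$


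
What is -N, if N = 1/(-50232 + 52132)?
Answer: -1/1900 ≈ -0.00052632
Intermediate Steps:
N = 1/1900 ≈ 0.00052632
-N = -1*1/1900 = -1/1900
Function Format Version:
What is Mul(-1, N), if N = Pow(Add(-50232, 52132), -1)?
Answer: Rational(-1, 1900) ≈ -0.00052632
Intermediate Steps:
N = Rational(1, 1900) (N = Pow(1900, -1) = Rational(1, 1900) ≈ 0.00052632)
Mul(-1, N) = Mul(-1, Rational(1, 1900)) = Rational(-1, 1900)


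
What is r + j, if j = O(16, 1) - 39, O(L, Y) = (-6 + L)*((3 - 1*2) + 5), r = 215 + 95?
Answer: 331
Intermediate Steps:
r = 310
O(L, Y) = -36 + 6*L (O(L, Y) = (-6 + L)*((3 - 2) + 5) = (-6 + L)*(1 + 5) = (-6 + L)*6 = -36 + 6*L)
j = 21 (j = (-36 + 6*16) - 39 = (-36 + 96) - 39 = 60 - 39 = 21)
r + j = 310 + 21 = 331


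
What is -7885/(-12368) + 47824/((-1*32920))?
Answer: -41489129/50894320 ≈ -0.81520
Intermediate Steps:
-7885/(-12368) + 47824/((-1*32920)) = -7885*(-1/12368) + 47824/(-32920) = 7885/12368 + 47824*(-1/32920) = 7885/12368 - 5978/4115 = -41489129/50894320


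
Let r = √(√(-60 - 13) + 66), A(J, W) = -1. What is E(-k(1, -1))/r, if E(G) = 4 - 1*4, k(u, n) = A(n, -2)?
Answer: 0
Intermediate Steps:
k(u, n) = -1
E(G) = 0 (E(G) = 4 - 4 = 0)
r = √(66 + I*√73) (r = √(√(-73) + 66) = √(I*√73 + 66) = √(66 + I*√73) ≈ 8.141 + 0.52475*I)
E(-k(1, -1))/r = 0/(√(66 + I*√73)) = 0/√(66 + I*√73) = 0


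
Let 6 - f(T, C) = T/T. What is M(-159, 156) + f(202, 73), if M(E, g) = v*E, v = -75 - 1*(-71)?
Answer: 641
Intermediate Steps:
v = -4 (v = -75 + 71 = -4)
M(E, g) = -4*E
f(T, C) = 5 (f(T, C) = 6 - T/T = 6 - 1*1 = 6 - 1 = 5)
M(-159, 156) + f(202, 73) = -4*(-159) + 5 = 636 + 5 = 641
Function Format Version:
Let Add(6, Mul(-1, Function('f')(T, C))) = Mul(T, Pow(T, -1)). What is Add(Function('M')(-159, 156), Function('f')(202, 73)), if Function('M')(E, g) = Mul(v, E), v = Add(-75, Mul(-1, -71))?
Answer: 641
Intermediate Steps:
v = -4 (v = Add(-75, 71) = -4)
Function('M')(E, g) = Mul(-4, E)
Function('f')(T, C) = 5 (Function('f')(T, C) = Add(6, Mul(-1, Mul(T, Pow(T, -1)))) = Add(6, Mul(-1, 1)) = Add(6, -1) = 5)
Add(Function('M')(-159, 156), Function('f')(202, 73)) = Add(Mul(-4, -159), 5) = Add(636, 5) = 641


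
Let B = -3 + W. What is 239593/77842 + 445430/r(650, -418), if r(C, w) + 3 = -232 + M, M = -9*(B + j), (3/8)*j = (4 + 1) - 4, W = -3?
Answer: -6924809099/3191522 ≈ -2169.8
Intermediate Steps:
B = -6 (B = -3 - 3 = -6)
j = 8/3 (j = 8*((4 + 1) - 4)/3 = 8*(5 - 4)/3 = (8/3)*1 = 8/3 ≈ 2.6667)
M = 30 (M = -9*(-6 + 8/3) = -9*(-10/3) = 30)
r(C, w) = -205 (r(C, w) = -3 + (-232 + 30) = -3 - 202 = -205)
239593/77842 + 445430/r(650, -418) = 239593/77842 + 445430/(-205) = 239593*(1/77842) + 445430*(-1/205) = 239593/77842 - 89086/41 = -6924809099/3191522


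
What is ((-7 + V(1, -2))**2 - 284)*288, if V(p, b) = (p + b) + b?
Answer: -52992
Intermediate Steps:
V(p, b) = p + 2*b (V(p, b) = (b + p) + b = p + 2*b)
((-7 + V(1, -2))**2 - 284)*288 = ((-7 + (1 + 2*(-2)))**2 - 284)*288 = ((-7 + (1 - 4))**2 - 284)*288 = ((-7 - 3)**2 - 284)*288 = ((-10)**2 - 284)*288 = (100 - 284)*288 = -184*288 = -52992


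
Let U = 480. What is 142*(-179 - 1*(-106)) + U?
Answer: -9886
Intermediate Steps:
142*(-179 - 1*(-106)) + U = 142*(-179 - 1*(-106)) + 480 = 142*(-179 + 106) + 480 = 142*(-73) + 480 = -10366 + 480 = -9886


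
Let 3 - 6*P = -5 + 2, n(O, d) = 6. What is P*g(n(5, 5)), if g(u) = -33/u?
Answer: -11/2 ≈ -5.5000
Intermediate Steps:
P = 1 (P = 1/2 - (-5 + 2)/6 = 1/2 - 1/6*(-3) = 1/2 + 1/2 = 1)
P*g(n(5, 5)) = 1*(-33/6) = 1*(-33*1/6) = 1*(-11/2) = -11/2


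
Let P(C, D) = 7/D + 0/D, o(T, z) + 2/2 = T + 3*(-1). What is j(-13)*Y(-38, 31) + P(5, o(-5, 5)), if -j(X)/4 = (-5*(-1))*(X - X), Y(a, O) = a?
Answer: -7/9 ≈ -0.77778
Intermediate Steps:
o(T, z) = -4 + T (o(T, z) = -1 + (T + 3*(-1)) = -1 + (T - 3) = -1 + (-3 + T) = -4 + T)
j(X) = 0 (j(X) = -4*(-5*(-1))*(X - X) = -20*0 = -4*0 = 0)
P(C, D) = 7/D (P(C, D) = 7/D + 0 = 7/D)
j(-13)*Y(-38, 31) + P(5, o(-5, 5)) = 0*(-38) + 7/(-4 - 5) = 0 + 7/(-9) = 0 + 7*(-⅑) = 0 - 7/9 = -7/9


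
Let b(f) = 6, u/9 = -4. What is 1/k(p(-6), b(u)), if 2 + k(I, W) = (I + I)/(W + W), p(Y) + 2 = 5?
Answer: -2/3 ≈ -0.66667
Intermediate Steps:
u = -36 (u = 9*(-4) = -36)
p(Y) = 3 (p(Y) = -2 + 5 = 3)
k(I, W) = -2 + I/W (k(I, W) = -2 + (I + I)/(W + W) = -2 + (2*I)/((2*W)) = -2 + (2*I)*(1/(2*W)) = -2 + I/W)
1/k(p(-6), b(u)) = 1/(-2 + 3/6) = 1/(-2 + 3*(1/6)) = 1/(-2 + 1/2) = 1/(-3/2) = -2/3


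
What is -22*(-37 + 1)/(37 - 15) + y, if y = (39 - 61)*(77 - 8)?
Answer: -1482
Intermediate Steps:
y = -1518 (y = -22*69 = -1518)
-22*(-37 + 1)/(37 - 15) + y = -22*(-37 + 1)/(37 - 15) - 1518 = -(-792)/22 - 1518 = -22*(-18/11) - 1518 = 36 - 1518 = -1482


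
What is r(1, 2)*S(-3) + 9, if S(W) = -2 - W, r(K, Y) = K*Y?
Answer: 11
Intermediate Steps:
r(1, 2)*S(-3) + 9 = (1*2)*(-2 - 1*(-3)) + 9 = 2*(-2 + 3) + 9 = 2*1 + 9 = 2 + 9 = 11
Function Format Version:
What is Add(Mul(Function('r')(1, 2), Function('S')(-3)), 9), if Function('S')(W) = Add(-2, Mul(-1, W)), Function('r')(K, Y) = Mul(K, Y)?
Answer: 11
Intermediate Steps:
Add(Mul(Function('r')(1, 2), Function('S')(-3)), 9) = Add(Mul(Mul(1, 2), Add(-2, Mul(-1, -3))), 9) = Add(Mul(2, Add(-2, 3)), 9) = Add(Mul(2, 1), 9) = Add(2, 9) = 11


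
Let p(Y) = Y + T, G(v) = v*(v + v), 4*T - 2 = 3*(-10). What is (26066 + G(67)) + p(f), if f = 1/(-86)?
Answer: 3013181/86 ≈ 35037.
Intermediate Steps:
T = -7 (T = ½ + (3*(-10))/4 = ½ + (¼)*(-30) = ½ - 15/2 = -7)
G(v) = 2*v² (G(v) = v*(2*v) = 2*v²)
f = -1/86 ≈ -0.011628
p(Y) = -7 + Y (p(Y) = Y - 7 = -7 + Y)
(26066 + G(67)) + p(f) = (26066 + 2*67²) + (-7 - 1/86) = (26066 + 2*4489) - 603/86 = (26066 + 8978) - 603/86 = 35044 - 603/86 = 3013181/86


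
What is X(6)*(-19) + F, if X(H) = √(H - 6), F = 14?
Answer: 14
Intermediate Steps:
X(H) = √(-6 + H)
X(6)*(-19) + F = √(-6 + 6)*(-19) + 14 = √0*(-19) + 14 = 0*(-19) + 14 = 0 + 14 = 14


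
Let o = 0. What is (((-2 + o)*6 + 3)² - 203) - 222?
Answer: -344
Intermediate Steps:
(((-2 + o)*6 + 3)² - 203) - 222 = (((-2 + 0)*6 + 3)² - 203) - 222 = ((-2*6 + 3)² - 203) - 222 = ((-12 + 3)² - 203) - 222 = ((-9)² - 203) - 222 = (81 - 203) - 222 = -122 - 222 = -344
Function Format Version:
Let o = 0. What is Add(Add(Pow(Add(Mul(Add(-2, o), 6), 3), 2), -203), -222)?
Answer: -344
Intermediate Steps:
Add(Add(Pow(Add(Mul(Add(-2, o), 6), 3), 2), -203), -222) = Add(Add(Pow(Add(Mul(Add(-2, 0), 6), 3), 2), -203), -222) = Add(Add(Pow(Add(Mul(-2, 6), 3), 2), -203), -222) = Add(Add(Pow(Add(-12, 3), 2), -203), -222) = Add(Add(Pow(-9, 2), -203), -222) = Add(Add(81, -203), -222) = Add(-122, -222) = -344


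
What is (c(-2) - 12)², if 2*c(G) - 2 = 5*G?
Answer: 256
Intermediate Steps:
c(G) = 1 + 5*G/2 (c(G) = 1 + (5*G)/2 = 1 + 5*G/2)
(c(-2) - 12)² = ((1 + (5/2)*(-2)) - 12)² = ((1 - 5) - 12)² = (-4 - 12)² = (-16)² = 256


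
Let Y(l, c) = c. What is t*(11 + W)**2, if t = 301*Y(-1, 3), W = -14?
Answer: 8127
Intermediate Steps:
t = 903 (t = 301*3 = 903)
t*(11 + W)**2 = 903*(11 - 14)**2 = 903*(-3)**2 = 903*9 = 8127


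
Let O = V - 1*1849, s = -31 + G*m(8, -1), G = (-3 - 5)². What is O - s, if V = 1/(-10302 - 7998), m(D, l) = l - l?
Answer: -33269401/18300 ≈ -1818.0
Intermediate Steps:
m(D, l) = 0
V = -1/18300 (V = 1/(-18300) = -1/18300 ≈ -5.4645e-5)
G = 64 (G = (-8)² = 64)
s = -31 (s = -31 + 64*0 = -31 + 0 = -31)
O = -33836701/18300 (O = -1/18300 - 1*1849 = -1/18300 - 1849 = -33836701/18300 ≈ -1849.0)
O - s = -33836701/18300 - 1*(-31) = -33836701/18300 + 31 = -33269401/18300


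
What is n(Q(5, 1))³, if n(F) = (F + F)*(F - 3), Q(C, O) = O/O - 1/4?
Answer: -19683/512 ≈ -38.443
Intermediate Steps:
Q(C, O) = ¾ (Q(C, O) = 1 - 1*¼ = 1 - ¼ = ¾)
n(F) = 2*F*(-3 + F) (n(F) = (2*F)*(-3 + F) = 2*F*(-3 + F))
n(Q(5, 1))³ = (2*(¾)*(-3 + ¾))³ = (2*(¾)*(-9/4))³ = (-27/8)³ = -19683/512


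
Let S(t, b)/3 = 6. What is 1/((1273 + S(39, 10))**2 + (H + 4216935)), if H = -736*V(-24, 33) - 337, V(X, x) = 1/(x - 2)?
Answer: 31/182380913 ≈ 1.6997e-7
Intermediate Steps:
S(t, b) = 18 (S(t, b) = 3*6 = 18)
V(X, x) = 1/(-2 + x)
H = -11183/31 (H = -736/(-2 + 33) - 337 = -736/31 - 337 = -11183/31 ≈ -360.74)
1/((1273 + S(39, 10))**2 + (H + 4216935)) = 1/((1273 + 18)**2 + (-11183/31 + 4216935)) = 1/(1291**2 + 130713802/31) = 1/(1666681 + 130713802/31) = 1/(182380913/31) = 31/182380913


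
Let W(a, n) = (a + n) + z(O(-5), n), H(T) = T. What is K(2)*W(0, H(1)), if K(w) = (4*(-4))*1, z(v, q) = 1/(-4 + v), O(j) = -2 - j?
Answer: 0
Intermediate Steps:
K(w) = -16 (K(w) = -16*1 = -16)
W(a, n) = -1 + a + n (W(a, n) = (a + n) + 1/(-4 + (-2 - 1*(-5))) = (a + n) + 1/(-4 + (-2 + 5)) = (a + n) + 1/(-4 + 3) = (a + n) + 1/(-1) = (a + n) - 1 = -1 + a + n)
K(2)*W(0, H(1)) = -16*(-1 + 0 + 1) = -16*0 = 0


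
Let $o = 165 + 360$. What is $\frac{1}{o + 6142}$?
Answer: $\frac{1}{6667} \approx 0.00014999$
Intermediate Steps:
$o = 525$
$\frac{1}{o + 6142} = \frac{1}{525 + 6142} = \frac{1}{6667}$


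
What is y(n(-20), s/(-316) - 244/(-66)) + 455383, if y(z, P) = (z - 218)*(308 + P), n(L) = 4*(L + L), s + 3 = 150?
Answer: 586987579/1738 ≈ 3.3774e+5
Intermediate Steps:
s = 147 (s = -3 + 150 = 147)
n(L) = 8*L (n(L) = 4*(2*L) = 8*L)
y(z, P) = (-218 + z)*(308 + P)
y(n(-20), s/(-316) - 244/(-66)) + 455383 = (-67144 - 218*(147/(-316) - 244/(-66)) + 308*(8*(-20)) + (147/(-316) - 244/(-66))*(8*(-20))) + 455383 = (-67144 - 218*(147*(-1/316) - 244*(-1/66)) + 308*(-160) + (147*(-1/316) - 244*(-1/66))*(-160)) + 455383 = (-67144 - 218*(-147/316 + 122/33) - 49280 + (-147/316 + 122/33)*(-160)) + 455383 = (-67144 - 218*33701/10428 - 49280 + (33701/10428)*(-160)) + 455383 = (-67144 - 3673409/5214 - 49280 - 1348040/2607) + 455383 = -204468075/1738 + 455383 = 586987579/1738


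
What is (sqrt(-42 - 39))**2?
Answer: -81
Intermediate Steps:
(sqrt(-42 - 39))**2 = (sqrt(-81))**2 = (9*I)**2 = -81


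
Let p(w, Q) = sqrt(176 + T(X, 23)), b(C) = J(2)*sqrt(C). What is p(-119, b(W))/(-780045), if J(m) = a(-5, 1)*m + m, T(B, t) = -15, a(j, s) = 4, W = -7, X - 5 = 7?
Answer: -sqrt(161)/780045 ≈ -1.6266e-5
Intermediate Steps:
X = 12 (X = 5 + 7 = 12)
J(m) = 5*m (J(m) = 4*m + m = 5*m)
b(C) = 10*sqrt(C) (b(C) = (5*2)*sqrt(C) = 10*sqrt(C))
p(w, Q) = sqrt(161) (p(w, Q) = sqrt(176 - 15) = sqrt(161))
p(-119, b(W))/(-780045) = sqrt(161)/(-780045) = sqrt(161)*(-1/780045) = -sqrt(161)/780045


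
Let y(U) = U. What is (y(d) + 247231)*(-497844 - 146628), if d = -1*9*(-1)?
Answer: -159339257280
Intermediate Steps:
d = 9 (d = -9*(-1) = 9)
(y(d) + 247231)*(-497844 - 146628) = (9 + 247231)*(-497844 - 146628) = 247240*(-644472) = -159339257280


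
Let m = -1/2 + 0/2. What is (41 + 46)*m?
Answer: -87/2 ≈ -43.500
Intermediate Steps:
m = -1/2 (m = -1*1/2 + 0*(1/2) = -1/2 + 0 = -1/2 ≈ -0.50000)
(41 + 46)*m = (41 + 46)*(-1/2) = 87*(-1/2) = -87/2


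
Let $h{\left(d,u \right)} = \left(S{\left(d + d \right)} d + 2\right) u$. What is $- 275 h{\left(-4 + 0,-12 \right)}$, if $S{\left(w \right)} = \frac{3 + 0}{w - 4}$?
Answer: $9900$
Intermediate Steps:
$S{\left(w \right)} = \frac{3}{-4 + w}$
$h{\left(d,u \right)} = u \left(2 + \frac{3 d}{-4 + 2 d}\right)$ ($h{\left(d,u \right)} = \left(\frac{3}{-4 + \left(d + d\right)} d + 2\right) u = \left(\frac{3}{-4 + 2 d} d + 2\right) u = \left(\frac{3 d}{-4 + 2 d} + 2\right) u = \left(2 + \frac{3 d}{-4 + 2 d}\right) u = u \left(2 + \frac{3 d}{-4 + 2 d}\right)$)
$- 275 h{\left(-4 + 0,-12 \right)} = - 275 \cdot \frac{1}{2} \left(-12\right) \frac{1}{-2 + \left(-4 + 0\right)} \left(-8 + 7 \left(-4 + 0\right)\right) = - 275 \cdot \frac{1}{2} \left(-12\right) \frac{1}{-2 - 4} \left(-8 + 7 \left(-4\right)\right) = - 275 \cdot \frac{1}{2} \left(-12\right) \frac{1}{-6} \left(-8 - 28\right) = - 275 \cdot \frac{1}{2} \left(-12\right) \left(- \frac{1}{6}\right) \left(-36\right) = \left(-275\right) \left(-36\right) = 9900$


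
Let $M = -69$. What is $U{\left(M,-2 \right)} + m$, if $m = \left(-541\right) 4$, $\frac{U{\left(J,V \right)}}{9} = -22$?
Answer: $-2362$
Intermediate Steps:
$U{\left(J,V \right)} = -198$ ($U{\left(J,V \right)} = 9 \left(-22\right) = -198$)
$m = -2164$
$U{\left(M,-2 \right)} + m = -198 - 2164 = -2362$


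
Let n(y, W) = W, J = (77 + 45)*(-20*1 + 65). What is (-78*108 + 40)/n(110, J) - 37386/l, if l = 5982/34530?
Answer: -590608579774/2736765 ≈ -2.1581e+5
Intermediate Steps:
l = 997/5755 (l = 5982*(1/34530) = 997/5755 ≈ 0.17324)
J = 5490 (J = 122*(-20 + 65) = 122*45 = 5490)
(-78*108 + 40)/n(110, J) - 37386/l = (-78*108 + 40)/5490 - 37386/997/5755 = (-8424 + 40)*(1/5490) - 37386*5755/997 = -8384*1/5490 - 215156430/997 = -4192/2745 - 215156430/997 = -590608579774/2736765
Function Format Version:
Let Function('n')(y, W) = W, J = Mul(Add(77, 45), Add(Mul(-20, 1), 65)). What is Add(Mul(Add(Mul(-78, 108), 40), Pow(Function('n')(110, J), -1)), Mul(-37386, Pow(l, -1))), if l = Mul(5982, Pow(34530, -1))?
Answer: Rational(-590608579774, 2736765) ≈ -2.1581e+5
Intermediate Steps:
l = Rational(997, 5755) (l = Mul(5982, Rational(1, 34530)) = Rational(997, 5755) ≈ 0.17324)
J = 5490 (J = Mul(122, Add(-20, 65)) = Mul(122, 45) = 5490)
Add(Mul(Add(Mul(-78, 108), 40), Pow(Function('n')(110, J), -1)), Mul(-37386, Pow(l, -1))) = Add(Mul(Add(Mul(-78, 108), 40), Pow(5490, -1)), Mul(-37386, Pow(Rational(997, 5755), -1))) = Add(Mul(Add(-8424, 40), Rational(1, 5490)), Mul(-37386, Rational(5755, 997))) = Add(Mul(-8384, Rational(1, 5490)), Rational(-215156430, 997)) = Add(Rational(-4192, 2745), Rational(-215156430, 997)) = Rational(-590608579774, 2736765)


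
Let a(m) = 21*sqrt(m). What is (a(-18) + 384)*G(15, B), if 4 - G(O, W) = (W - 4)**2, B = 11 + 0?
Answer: -17280 - 2835*I*sqrt(2) ≈ -17280.0 - 4009.3*I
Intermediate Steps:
B = 11
G(O, W) = 4 - (-4 + W)**2 (G(O, W) = 4 - (W - 4)**2 = 4 - (-4 + W)**2)
(a(-18) + 384)*G(15, B) = (21*sqrt(-18) + 384)*(4 - (-4 + 11)**2) = (21*(3*I*sqrt(2)) + 384)*(4 - 1*7**2) = (63*I*sqrt(2) + 384)*(4 - 1*49) = (384 + 63*I*sqrt(2))*(4 - 49) = (384 + 63*I*sqrt(2))*(-45) = -17280 - 2835*I*sqrt(2)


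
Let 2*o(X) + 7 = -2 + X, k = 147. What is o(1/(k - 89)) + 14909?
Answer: 1728923/116 ≈ 14905.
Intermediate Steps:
o(X) = -9/2 + X/2 (o(X) = -7/2 + (-2 + X)/2 = -7/2 + (-1 + X/2) = -9/2 + X/2)
o(1/(k - 89)) + 14909 = (-9/2 + 1/(2*(147 - 89))) + 14909 = (-9/2 + (½)/58) + 14909 = (-9/2 + (½)*(1/58)) + 14909 = (-9/2 + 1/116) + 14909 = -521/116 + 14909 = 1728923/116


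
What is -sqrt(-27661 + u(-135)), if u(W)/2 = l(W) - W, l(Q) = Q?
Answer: -I*sqrt(27661) ≈ -166.32*I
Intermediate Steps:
u(W) = 0 (u(W) = 2*(W - W) = 2*0 = 0)
-sqrt(-27661 + u(-135)) = -sqrt(-27661 + 0) = -sqrt(-27661) = -I*sqrt(27661)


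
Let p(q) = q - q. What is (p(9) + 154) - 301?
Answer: -147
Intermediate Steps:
p(q) = 0
(p(9) + 154) - 301 = (0 + 154) - 301 = 154 - 301 = -147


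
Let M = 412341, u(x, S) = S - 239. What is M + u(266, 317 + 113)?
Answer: 412532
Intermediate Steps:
u(x, S) = -239 + S
M + u(266, 317 + 113) = 412341 + (-239 + (317 + 113)) = 412341 + (-239 + 430) = 412341 + 191 = 412532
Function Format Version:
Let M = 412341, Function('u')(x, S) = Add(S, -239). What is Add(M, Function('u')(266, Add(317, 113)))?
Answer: 412532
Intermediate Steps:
Function('u')(x, S) = Add(-239, S)
Add(M, Function('u')(266, Add(317, 113))) = Add(412341, Add(-239, Add(317, 113))) = Add(412341, Add(-239, 430)) = Add(412341, 191) = 412532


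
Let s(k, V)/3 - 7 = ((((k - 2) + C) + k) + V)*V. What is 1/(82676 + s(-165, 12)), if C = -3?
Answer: 1/71069 ≈ 1.4071e-5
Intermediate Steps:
s(k, V) = 21 + 3*V*(-5 + V + 2*k) (s(k, V) = 21 + 3*(((((k - 2) - 3) + k) + V)*V) = 21 + 3*(((((-2 + k) - 3) + k) + V)*V) = 21 + 3*((((-5 + k) + k) + V)*V) = 21 + 3*(((-5 + 2*k) + V)*V) = 21 + 3*((-5 + V + 2*k)*V) = 21 + 3*(V*(-5 + V + 2*k)) = 21 + 3*V*(-5 + V + 2*k))
1/(82676 + s(-165, 12)) = 1/(82676 + (21 - 15*12 + 3*12**2 + 6*12*(-165))) = 1/(82676 + (21 - 180 + 3*144 - 11880)) = 1/(82676 + (21 - 180 + 432 - 11880)) = 1/(82676 - 11607) = 1/71069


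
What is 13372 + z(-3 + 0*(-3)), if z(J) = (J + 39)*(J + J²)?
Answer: 13588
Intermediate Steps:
z(J) = (39 + J)*(J + J²)
13372 + z(-3 + 0*(-3)) = 13372 + (-3 + 0*(-3))*(39 + (-3 + 0*(-3))² + 40*(-3 + 0*(-3))) = 13372 + (-3 + 0)*(39 + (-3 + 0)² + 40*(-3 + 0)) = 13372 - 3*(39 + (-3)² + 40*(-3)) = 13372 - 3*(39 + 9 - 120) = 13372 - 3*(-72) = 13372 + 216 = 13588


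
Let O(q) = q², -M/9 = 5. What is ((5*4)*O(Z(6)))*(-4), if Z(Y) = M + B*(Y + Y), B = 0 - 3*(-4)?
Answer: -784080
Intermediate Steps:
M = -45 (M = -9*5 = -45)
B = 12 (B = 0 + 12 = 12)
Z(Y) = -45 + 24*Y (Z(Y) = -45 + 12*(Y + Y) = -45 + 12*(2*Y) = -45 + 24*Y)
((5*4)*O(Z(6)))*(-4) = ((5*4)*(-45 + 24*6)²)*(-4) = (20*(-45 + 144)²)*(-4) = (20*99²)*(-4) = (20*9801)*(-4) = 196020*(-4) = -784080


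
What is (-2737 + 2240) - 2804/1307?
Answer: -652383/1307 ≈ -499.15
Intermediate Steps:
(-2737 + 2240) - 2804/1307 = -497 - 2804*1/1307 = -497 - 2804/1307 = -652383/1307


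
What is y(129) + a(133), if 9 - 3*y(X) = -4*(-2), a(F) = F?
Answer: 400/3 ≈ 133.33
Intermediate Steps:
y(X) = 1/3 (y(X) = 3 - (-4)*(-2)/3 = 3 - 1/3*8 = 3 - 8/3 = 1/3)
y(129) + a(133) = 1/3 + 133 = 400/3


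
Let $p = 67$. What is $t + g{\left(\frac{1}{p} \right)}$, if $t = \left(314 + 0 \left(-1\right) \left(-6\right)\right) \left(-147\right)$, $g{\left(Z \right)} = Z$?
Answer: $- \frac{3092585}{67} \approx -46158.0$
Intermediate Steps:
$t = -46158$ ($t = \left(314 + 0 \left(-6\right)\right) \left(-147\right) = \left(314 + 0\right) \left(-147\right) = 314 \left(-147\right) = -46158$)
$t + g{\left(\frac{1}{p} \right)} = -46158 + \frac{1}{67} = - \frac{3092585}{67}$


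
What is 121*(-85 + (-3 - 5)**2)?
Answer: -2541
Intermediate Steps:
121*(-85 + (-3 - 5)**2) = 121*(-85 + (-8)**2) = 121*(-85 + 64) = 121*(-21) = -2541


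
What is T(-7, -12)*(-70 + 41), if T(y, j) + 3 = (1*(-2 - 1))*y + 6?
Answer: -696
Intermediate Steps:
T(y, j) = 3 - 3*y (T(y, j) = -3 + ((1*(-2 - 1))*y + 6) = -3 + ((1*(-3))*y + 6) = -3 + (-3*y + 6) = -3 + (6 - 3*y) = 3 - 3*y)
T(-7, -12)*(-70 + 41) = (3 - 3*(-7))*(-70 + 41) = (3 + 21)*(-29) = 24*(-29) = -696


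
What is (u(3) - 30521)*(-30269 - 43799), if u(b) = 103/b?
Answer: 6774259280/3 ≈ 2.2581e+9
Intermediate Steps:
(u(3) - 30521)*(-30269 - 43799) = (103/3 - 30521)*(-30269 - 43799) = (103*(1/3) - 30521)*(-74068) = (103/3 - 30521)*(-74068) = -91460/3*(-74068) = 6774259280/3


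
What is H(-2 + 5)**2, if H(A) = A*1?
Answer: 9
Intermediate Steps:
H(A) = A
H(-2 + 5)**2 = (-2 + 5)**2 = 3**2 = 9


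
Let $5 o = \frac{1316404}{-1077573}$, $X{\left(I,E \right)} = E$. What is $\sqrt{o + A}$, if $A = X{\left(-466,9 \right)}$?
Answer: $\frac{\sqrt{480471070485}}{234255} \approx 2.959$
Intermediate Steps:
$A = 9$
$o = - \frac{1316404}{5387865}$ ($o = \frac{1316404 \frac{1}{-1077573}}{5} = \frac{1316404 \left(- \frac{1}{1077573}\right)}{5} = \frac{1}{5} \left(- \frac{1316404}{1077573}\right) = - \frac{1316404}{5387865} \approx -0.24433$)
$\sqrt{o + A} = \sqrt{- \frac{1316404}{5387865} + 9} = \sqrt{\frac{47174381}{5387865}} = \frac{\sqrt{480471070485}}{234255}$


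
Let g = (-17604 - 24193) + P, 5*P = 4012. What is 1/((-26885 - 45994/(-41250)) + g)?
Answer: -20625/1399993753 ≈ -1.4732e-5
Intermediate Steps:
P = 4012/5 (P = (1/5)*4012 = 4012/5 ≈ 802.40)
g = -204973/5 (g = (-17604 - 24193) + 4012/5 = -41797 + 4012/5 = -204973/5 ≈ -40995.)
1/((-26885 - 45994/(-41250)) + g) = 1/((-26885 - 45994/(-41250)) - 204973/5) = 1/((-26885 - 45994*(-1)/41250) - 204973/5) = 1/((-26885 - 1*(-22997/20625)) - 204973/5) = 1/((-26885 + 22997/20625) - 204973/5) = 1/(-554480128/20625 - 204973/5) = 1/(-1399993753/20625) = -20625/1399993753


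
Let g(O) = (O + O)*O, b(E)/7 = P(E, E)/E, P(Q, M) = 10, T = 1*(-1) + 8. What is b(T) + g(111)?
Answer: 24652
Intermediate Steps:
T = 7 (T = -1 + 8 = 7)
b(E) = 70/E (b(E) = 7*(10/E) = 70/E)
g(O) = 2*O**2 (g(O) = (2*O)*O = 2*O**2)
b(T) + g(111) = 70/7 + 2*111**2 = 70*(1/7) + 2*12321 = 10 + 24642 = 24652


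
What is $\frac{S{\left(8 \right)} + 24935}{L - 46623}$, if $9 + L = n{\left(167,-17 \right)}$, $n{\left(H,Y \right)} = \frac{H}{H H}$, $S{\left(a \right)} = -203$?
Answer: $- \frac{4130244}{7787543} \approx -0.53036$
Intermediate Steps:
$n{\left(H,Y \right)} = \frac{1}{H}$ ($n{\left(H,Y \right)} = \frac{H}{H^{2}} = \frac{1}{H}$)
$L = - \frac{1502}{167}$ ($L = -9 + \frac{1}{167} = - \frac{1502}{167} \approx -8.994$)
$\frac{S{\left(8 \right)} + 24935}{L - 46623} = \frac{-203 + 24935}{- \frac{1502}{167} - 46623} = \frac{24732}{- \frac{7787543}{167}} = 24732 \left(- \frac{167}{7787543}\right) = - \frac{4130244}{7787543}$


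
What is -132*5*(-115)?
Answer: 75900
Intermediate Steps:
-132*5*(-115) = -660*(-115) = 75900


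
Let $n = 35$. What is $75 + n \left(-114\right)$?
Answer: $-3915$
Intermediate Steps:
$75 + n \left(-114\right) = 75 + 35 \left(-114\right) = 75 - 3990 = -3915$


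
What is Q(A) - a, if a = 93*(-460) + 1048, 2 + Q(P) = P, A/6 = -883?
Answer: 36432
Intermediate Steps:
A = -5298 (A = 6*(-883) = -5298)
Q(P) = -2 + P
a = -41732 (a = -42780 + 1048 = -41732)
Q(A) - a = (-2 - 5298) - 1*(-41732) = -5300 + 41732 = 36432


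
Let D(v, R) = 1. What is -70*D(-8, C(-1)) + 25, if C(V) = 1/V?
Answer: -45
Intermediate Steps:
-70*D(-8, C(-1)) + 25 = -70*1 + 25 = -70 + 25 = -45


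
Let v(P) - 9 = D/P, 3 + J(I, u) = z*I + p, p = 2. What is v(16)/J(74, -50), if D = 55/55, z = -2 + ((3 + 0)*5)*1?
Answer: 145/15376 ≈ 0.0094303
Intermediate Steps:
z = 13 (z = -2 + (3*5)*1 = -2 + 15*1 = -2 + 15 = 13)
D = 1 (D = 55*(1/55) = 1)
J(I, u) = -1 + 13*I (J(I, u) = -3 + (13*I + 2) = -3 + (2 + 13*I) = -1 + 13*I)
v(P) = 9 + 1/P
v(16)/J(74, -50) = (9 + 1/16)/(-1 + 13*74) = (9 + 1/16)/(-1 + 962) = (145/16)/961 = (145/16)*(1/961) = 145/15376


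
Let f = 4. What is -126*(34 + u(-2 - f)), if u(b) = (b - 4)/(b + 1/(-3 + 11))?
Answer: -211428/47 ≈ -4498.5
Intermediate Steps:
u(b) = (-4 + b)/(⅛ + b) (u(b) = (-4 + b)/(b + 1/8) = (-4 + b)/(b + ⅛) = (-4 + b)/(⅛ + b))
-126*(34 + u(-2 - f)) = -126*(34 + 8*(-4 + (-2 - 1*4))/(1 + 8*(-2 - 1*4))) = -126*(34 + 8*(-4 + (-2 - 4))/(1 + 8*(-2 - 4))) = -126*(34 + 8*(-4 - 6)/(1 + 8*(-6))) = -126*(34 + 8*(-10)/(1 - 48)) = -126*(34 + 8*(-10)/(-47)) = -126*(34 + 8*(-1/47)*(-10)) = -126*(34 + 80/47) = -126*1678/47 = -211428/47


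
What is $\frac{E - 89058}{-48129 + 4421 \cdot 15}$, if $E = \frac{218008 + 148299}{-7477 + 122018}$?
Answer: $- \frac{10200426071}{2083042626} \approx -4.8969$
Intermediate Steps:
$E = \frac{366307}{114541} \approx 3.198$
$\frac{E - 89058}{-48129 + 4421 \cdot 15} = \frac{\frac{366307}{114541} - 89058}{-48129 + 4421 \cdot 15} = - \frac{10200426071}{114541 \left(-48129 + 66315\right)} = - \frac{10200426071}{114541 \cdot 18186} = \left(- \frac{10200426071}{114541}\right) \frac{1}{18186} = - \frac{10200426071}{2083042626}$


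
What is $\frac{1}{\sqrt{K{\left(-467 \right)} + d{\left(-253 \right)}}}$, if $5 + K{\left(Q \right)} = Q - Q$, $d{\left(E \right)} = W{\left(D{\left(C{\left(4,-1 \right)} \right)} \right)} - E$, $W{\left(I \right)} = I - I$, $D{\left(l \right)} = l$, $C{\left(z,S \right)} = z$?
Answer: $\frac{\sqrt{62}}{124} \approx 0.0635$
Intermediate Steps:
$W{\left(I \right)} = 0$
$d{\left(E \right)} = - E$ ($d{\left(E \right)} = 0 - E = - E$)
$K{\left(Q \right)} = -5$ ($K{\left(Q \right)} = -5 + \left(Q - Q\right) = -5 + 0 = -5$)
$\frac{1}{\sqrt{K{\left(-467 \right)} + d{\left(-253 \right)}}} = \frac{1}{\sqrt{-5 - -253}} = \frac{1}{\sqrt{-5 + 253}} = \frac{1}{\sqrt{248}} = \frac{1}{2 \sqrt{62}} = \frac{\sqrt{62}}{124}$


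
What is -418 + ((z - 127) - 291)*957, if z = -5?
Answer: -405229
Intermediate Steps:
-418 + ((z - 127) - 291)*957 = -418 + ((-5 - 127) - 291)*957 = -418 + (-132 - 291)*957 = -418 - 423*957 = -418 - 404811 = -405229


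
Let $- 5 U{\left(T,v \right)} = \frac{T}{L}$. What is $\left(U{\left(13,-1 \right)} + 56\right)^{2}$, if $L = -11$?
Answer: $\frac{9566649}{3025} \approx 3162.5$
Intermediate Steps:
$U{\left(T,v \right)} = \frac{T}{55}$ ($U{\left(T,v \right)} = - \frac{T \frac{1}{-11}}{5} = - \frac{T \left(- \frac{1}{11}\right)}{5} = - \frac{\left(- \frac{1}{11}\right) T}{5} = \frac{T}{55}$)
$\left(U{\left(13,-1 \right)} + 56\right)^{2} = \left(\frac{1}{55} \cdot 13 + 56\right)^{2} = \left(\frac{13}{55} + 56\right)^{2} = \left(\frac{3093}{55}\right)^{2} = \frac{9566649}{3025}$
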